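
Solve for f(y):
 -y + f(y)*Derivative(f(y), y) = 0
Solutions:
 f(y) = -sqrt(C1 + y^2)
 f(y) = sqrt(C1 + y^2)


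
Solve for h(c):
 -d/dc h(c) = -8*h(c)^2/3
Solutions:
 h(c) = -3/(C1 + 8*c)


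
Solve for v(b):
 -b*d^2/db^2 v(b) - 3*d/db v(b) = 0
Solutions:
 v(b) = C1 + C2/b^2


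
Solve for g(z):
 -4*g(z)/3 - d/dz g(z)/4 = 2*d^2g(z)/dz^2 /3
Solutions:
 g(z) = (C1*sin(sqrt(503)*z/16) + C2*cos(sqrt(503)*z/16))*exp(-3*z/16)


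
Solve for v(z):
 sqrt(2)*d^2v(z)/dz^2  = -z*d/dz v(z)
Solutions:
 v(z) = C1 + C2*erf(2^(1/4)*z/2)


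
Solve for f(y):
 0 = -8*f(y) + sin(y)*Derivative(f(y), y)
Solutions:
 f(y) = C1*(cos(y)^4 - 4*cos(y)^3 + 6*cos(y)^2 - 4*cos(y) + 1)/(cos(y)^4 + 4*cos(y)^3 + 6*cos(y)^2 + 4*cos(y) + 1)


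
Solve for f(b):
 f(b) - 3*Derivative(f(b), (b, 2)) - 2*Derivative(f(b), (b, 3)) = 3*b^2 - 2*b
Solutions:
 f(b) = C3*exp(b/2) + 3*b^2 - 2*b + (C1 + C2*b)*exp(-b) + 18


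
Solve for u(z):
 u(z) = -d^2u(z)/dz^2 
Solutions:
 u(z) = C1*sin(z) + C2*cos(z)


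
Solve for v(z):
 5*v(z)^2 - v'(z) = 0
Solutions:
 v(z) = -1/(C1 + 5*z)


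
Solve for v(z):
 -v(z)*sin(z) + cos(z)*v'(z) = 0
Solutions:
 v(z) = C1/cos(z)


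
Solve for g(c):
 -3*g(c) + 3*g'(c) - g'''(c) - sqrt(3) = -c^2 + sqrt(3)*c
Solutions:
 g(c) = C1*exp(2^(1/3)*c*(2/(sqrt(5) + 3)^(1/3) + 2^(1/3)*(sqrt(5) + 3)^(1/3))/4)*sin(2^(1/3)*sqrt(3)*c*(-2^(1/3)*(sqrt(5) + 3)^(1/3) + 2/(sqrt(5) + 3)^(1/3))/4) + C2*exp(2^(1/3)*c*(2/(sqrt(5) + 3)^(1/3) + 2^(1/3)*(sqrt(5) + 3)^(1/3))/4)*cos(2^(1/3)*sqrt(3)*c*(-2^(1/3)*(sqrt(5) + 3)^(1/3) + 2/(sqrt(5) + 3)^(1/3))/4) + C3*exp(-2^(1/3)*c*((sqrt(5) + 3)^(-1/3) + 2^(1/3)*(sqrt(5) + 3)^(1/3)/2)) + c^2/3 - sqrt(3)*c/3 + 2*c/3 - 2*sqrt(3)/3 + 2/3


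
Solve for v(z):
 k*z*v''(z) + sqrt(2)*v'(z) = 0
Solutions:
 v(z) = C1 + z^(((re(k) - sqrt(2))*re(k) + im(k)^2)/(re(k)^2 + im(k)^2))*(C2*sin(sqrt(2)*log(z)*Abs(im(k))/(re(k)^2 + im(k)^2)) + C3*cos(sqrt(2)*log(z)*im(k)/(re(k)^2 + im(k)^2)))


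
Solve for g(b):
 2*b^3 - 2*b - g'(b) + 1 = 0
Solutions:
 g(b) = C1 + b^4/2 - b^2 + b


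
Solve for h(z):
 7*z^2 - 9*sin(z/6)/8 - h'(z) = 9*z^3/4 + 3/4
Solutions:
 h(z) = C1 - 9*z^4/16 + 7*z^3/3 - 3*z/4 + 27*cos(z/6)/4


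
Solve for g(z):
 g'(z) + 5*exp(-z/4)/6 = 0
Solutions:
 g(z) = C1 + 10*exp(-z/4)/3


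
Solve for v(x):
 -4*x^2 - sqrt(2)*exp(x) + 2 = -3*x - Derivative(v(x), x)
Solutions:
 v(x) = C1 + 4*x^3/3 - 3*x^2/2 - 2*x + sqrt(2)*exp(x)


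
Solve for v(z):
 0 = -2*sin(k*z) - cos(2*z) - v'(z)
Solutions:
 v(z) = C1 - sin(2*z)/2 + 2*cos(k*z)/k


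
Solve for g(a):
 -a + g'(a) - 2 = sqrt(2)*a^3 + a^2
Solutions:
 g(a) = C1 + sqrt(2)*a^4/4 + a^3/3 + a^2/2 + 2*a


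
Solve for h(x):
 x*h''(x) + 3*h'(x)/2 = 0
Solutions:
 h(x) = C1 + C2/sqrt(x)


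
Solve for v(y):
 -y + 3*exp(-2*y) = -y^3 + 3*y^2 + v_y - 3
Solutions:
 v(y) = C1 + y^4/4 - y^3 - y^2/2 + 3*y - 3*exp(-2*y)/2


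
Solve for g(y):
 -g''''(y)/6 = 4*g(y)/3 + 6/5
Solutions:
 g(y) = (C1*sin(2^(1/4)*y) + C2*cos(2^(1/4)*y))*exp(-2^(1/4)*y) + (C3*sin(2^(1/4)*y) + C4*cos(2^(1/4)*y))*exp(2^(1/4)*y) - 9/10


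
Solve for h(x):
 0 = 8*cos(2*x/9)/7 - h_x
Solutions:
 h(x) = C1 + 36*sin(2*x/9)/7


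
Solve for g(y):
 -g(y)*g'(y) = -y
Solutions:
 g(y) = -sqrt(C1 + y^2)
 g(y) = sqrt(C1 + y^2)


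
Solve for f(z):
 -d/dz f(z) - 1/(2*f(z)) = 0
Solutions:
 f(z) = -sqrt(C1 - z)
 f(z) = sqrt(C1 - z)


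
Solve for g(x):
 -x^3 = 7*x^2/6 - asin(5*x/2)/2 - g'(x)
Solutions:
 g(x) = C1 + x^4/4 + 7*x^3/18 - x*asin(5*x/2)/2 - sqrt(4 - 25*x^2)/10


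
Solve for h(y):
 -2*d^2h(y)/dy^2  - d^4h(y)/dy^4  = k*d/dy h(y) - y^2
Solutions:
 h(y) = C1 + C2*exp(2^(1/3)*y*(6^(1/3)*(9*k + sqrt(3)*sqrt(27*k^2 + 32))^(1/3)/12 - 2^(1/3)*3^(5/6)*I*(9*k + sqrt(3)*sqrt(27*k^2 + 32))^(1/3)/12 + 4/((-3^(1/3) + 3^(5/6)*I)*(9*k + sqrt(3)*sqrt(27*k^2 + 32))^(1/3)))) + C3*exp(2^(1/3)*y*(6^(1/3)*(9*k + sqrt(3)*sqrt(27*k^2 + 32))^(1/3)/12 + 2^(1/3)*3^(5/6)*I*(9*k + sqrt(3)*sqrt(27*k^2 + 32))^(1/3)/12 - 4/((3^(1/3) + 3^(5/6)*I)*(9*k + sqrt(3)*sqrt(27*k^2 + 32))^(1/3)))) + C4*exp(6^(1/3)*y*(-2^(1/3)*(9*k + sqrt(3)*sqrt(27*k^2 + 32))^(1/3) + 4*3^(1/3)/(9*k + sqrt(3)*sqrt(27*k^2 + 32))^(1/3))/6) + y^3/(3*k) - 2*y^2/k^2 + 8*y/k^3


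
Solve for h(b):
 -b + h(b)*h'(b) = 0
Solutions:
 h(b) = -sqrt(C1 + b^2)
 h(b) = sqrt(C1 + b^2)


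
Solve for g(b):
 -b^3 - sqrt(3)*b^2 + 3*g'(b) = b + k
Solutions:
 g(b) = C1 + b^4/12 + sqrt(3)*b^3/9 + b^2/6 + b*k/3


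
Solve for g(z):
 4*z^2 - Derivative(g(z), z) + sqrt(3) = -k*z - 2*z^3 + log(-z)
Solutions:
 g(z) = C1 + k*z^2/2 + z^4/2 + 4*z^3/3 - z*log(-z) + z*(1 + sqrt(3))


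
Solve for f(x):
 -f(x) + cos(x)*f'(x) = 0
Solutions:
 f(x) = C1*sqrt(sin(x) + 1)/sqrt(sin(x) - 1)


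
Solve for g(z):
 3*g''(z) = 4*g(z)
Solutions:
 g(z) = C1*exp(-2*sqrt(3)*z/3) + C2*exp(2*sqrt(3)*z/3)


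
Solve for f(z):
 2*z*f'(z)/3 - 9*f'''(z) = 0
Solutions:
 f(z) = C1 + Integral(C2*airyai(2^(1/3)*z/3) + C3*airybi(2^(1/3)*z/3), z)


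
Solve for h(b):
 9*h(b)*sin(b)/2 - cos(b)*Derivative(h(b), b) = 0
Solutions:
 h(b) = C1/cos(b)^(9/2)


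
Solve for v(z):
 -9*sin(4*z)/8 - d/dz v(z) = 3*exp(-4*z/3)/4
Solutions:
 v(z) = C1 + 9*cos(4*z)/32 + 9*exp(-4*z/3)/16


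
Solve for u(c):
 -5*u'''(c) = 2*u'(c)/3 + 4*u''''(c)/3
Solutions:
 u(c) = C1 + C2*exp(c*(-10 + 25/(4*sqrt(266) + 141)^(1/3) + (4*sqrt(266) + 141)^(1/3))/8)*sin(sqrt(3)*c*(-(4*sqrt(266) + 141)^(1/3) + 25/(4*sqrt(266) + 141)^(1/3))/8) + C3*exp(c*(-10 + 25/(4*sqrt(266) + 141)^(1/3) + (4*sqrt(266) + 141)^(1/3))/8)*cos(sqrt(3)*c*(-(4*sqrt(266) + 141)^(1/3) + 25/(4*sqrt(266) + 141)^(1/3))/8) + C4*exp(-c*(25/(4*sqrt(266) + 141)^(1/3) + 5 + (4*sqrt(266) + 141)^(1/3))/4)


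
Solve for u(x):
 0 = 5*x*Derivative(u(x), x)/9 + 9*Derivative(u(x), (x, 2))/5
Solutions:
 u(x) = C1 + C2*erf(5*sqrt(2)*x/18)


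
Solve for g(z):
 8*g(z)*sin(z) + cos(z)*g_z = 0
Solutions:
 g(z) = C1*cos(z)^8


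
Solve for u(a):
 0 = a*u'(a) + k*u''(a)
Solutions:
 u(a) = C1 + C2*sqrt(k)*erf(sqrt(2)*a*sqrt(1/k)/2)


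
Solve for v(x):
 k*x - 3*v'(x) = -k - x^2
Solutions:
 v(x) = C1 + k*x^2/6 + k*x/3 + x^3/9


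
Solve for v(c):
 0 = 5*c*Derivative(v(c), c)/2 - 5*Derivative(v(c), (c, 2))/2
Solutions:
 v(c) = C1 + C2*erfi(sqrt(2)*c/2)


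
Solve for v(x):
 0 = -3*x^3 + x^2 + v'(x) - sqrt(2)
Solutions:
 v(x) = C1 + 3*x^4/4 - x^3/3 + sqrt(2)*x


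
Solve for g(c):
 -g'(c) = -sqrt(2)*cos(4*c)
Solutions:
 g(c) = C1 + sqrt(2)*sin(4*c)/4


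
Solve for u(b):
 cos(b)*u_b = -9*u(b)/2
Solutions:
 u(b) = C1*(sin(b) - 1)^(1/4)*(sin(b)^2 - 2*sin(b) + 1)/((sin(b) + 1)^(1/4)*(sin(b)^2 + 2*sin(b) + 1))


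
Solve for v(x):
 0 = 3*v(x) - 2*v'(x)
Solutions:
 v(x) = C1*exp(3*x/2)


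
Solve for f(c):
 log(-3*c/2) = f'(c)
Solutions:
 f(c) = C1 + c*log(-c) + c*(-1 - log(2) + log(3))


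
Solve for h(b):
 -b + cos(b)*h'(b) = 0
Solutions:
 h(b) = C1 + Integral(b/cos(b), b)


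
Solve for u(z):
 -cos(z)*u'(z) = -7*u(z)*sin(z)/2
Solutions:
 u(z) = C1/cos(z)^(7/2)


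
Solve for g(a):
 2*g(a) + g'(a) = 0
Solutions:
 g(a) = C1*exp(-2*a)


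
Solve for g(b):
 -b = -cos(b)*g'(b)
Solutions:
 g(b) = C1 + Integral(b/cos(b), b)


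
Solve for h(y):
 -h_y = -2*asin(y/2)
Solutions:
 h(y) = C1 + 2*y*asin(y/2) + 2*sqrt(4 - y^2)


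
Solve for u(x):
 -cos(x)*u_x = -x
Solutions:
 u(x) = C1 + Integral(x/cos(x), x)


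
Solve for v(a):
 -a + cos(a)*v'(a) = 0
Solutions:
 v(a) = C1 + Integral(a/cos(a), a)


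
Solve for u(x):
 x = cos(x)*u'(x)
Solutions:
 u(x) = C1 + Integral(x/cos(x), x)


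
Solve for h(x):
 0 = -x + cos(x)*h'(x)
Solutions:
 h(x) = C1 + Integral(x/cos(x), x)


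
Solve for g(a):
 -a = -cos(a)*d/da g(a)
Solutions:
 g(a) = C1 + Integral(a/cos(a), a)


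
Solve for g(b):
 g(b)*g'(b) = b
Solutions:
 g(b) = -sqrt(C1 + b^2)
 g(b) = sqrt(C1 + b^2)


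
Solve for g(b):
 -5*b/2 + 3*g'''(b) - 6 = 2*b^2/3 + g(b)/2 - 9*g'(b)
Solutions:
 g(b) = C1*exp(b*(-18^(1/3)*(1 + sqrt(145))^(1/3) + 6*12^(1/3)/(1 + sqrt(145))^(1/3))/12)*sin(2^(1/3)*3^(1/6)*b*(2*2^(1/3)*3^(2/3)/(1 + sqrt(145))^(1/3) + (1 + sqrt(145))^(1/3))/4) + C2*exp(b*(-18^(1/3)*(1 + sqrt(145))^(1/3) + 6*12^(1/3)/(1 + sqrt(145))^(1/3))/12)*cos(2^(1/3)*3^(1/6)*b*(2*2^(1/3)*3^(2/3)/(1 + sqrt(145))^(1/3) + (1 + sqrt(145))^(1/3))/4) + C3*exp(b*(-12^(1/3)/(1 + sqrt(145))^(1/3) + 18^(1/3)*(1 + sqrt(145))^(1/3)/6)) - 4*b^2/3 - 53*b - 966


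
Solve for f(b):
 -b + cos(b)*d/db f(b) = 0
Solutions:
 f(b) = C1 + Integral(b/cos(b), b)


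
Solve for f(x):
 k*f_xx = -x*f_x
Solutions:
 f(x) = C1 + C2*sqrt(k)*erf(sqrt(2)*x*sqrt(1/k)/2)


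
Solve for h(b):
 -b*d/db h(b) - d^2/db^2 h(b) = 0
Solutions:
 h(b) = C1 + C2*erf(sqrt(2)*b/2)


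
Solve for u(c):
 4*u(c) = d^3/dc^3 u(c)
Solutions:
 u(c) = C3*exp(2^(2/3)*c) + (C1*sin(2^(2/3)*sqrt(3)*c/2) + C2*cos(2^(2/3)*sqrt(3)*c/2))*exp(-2^(2/3)*c/2)


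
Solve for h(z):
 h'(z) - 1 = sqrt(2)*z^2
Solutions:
 h(z) = C1 + sqrt(2)*z^3/3 + z


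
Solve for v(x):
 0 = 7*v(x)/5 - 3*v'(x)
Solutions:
 v(x) = C1*exp(7*x/15)


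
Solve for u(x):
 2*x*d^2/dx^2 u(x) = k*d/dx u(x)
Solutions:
 u(x) = C1 + x^(re(k)/2 + 1)*(C2*sin(log(x)*Abs(im(k))/2) + C3*cos(log(x)*im(k)/2))


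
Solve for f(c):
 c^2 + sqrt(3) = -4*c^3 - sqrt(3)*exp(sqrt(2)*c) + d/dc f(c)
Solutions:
 f(c) = C1 + c^4 + c^3/3 + sqrt(3)*c + sqrt(6)*exp(sqrt(2)*c)/2


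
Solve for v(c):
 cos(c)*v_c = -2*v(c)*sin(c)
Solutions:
 v(c) = C1*cos(c)^2


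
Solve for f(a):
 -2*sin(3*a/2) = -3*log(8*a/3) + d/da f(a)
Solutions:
 f(a) = C1 + 3*a*log(a) - 3*a*log(3) - 3*a + 9*a*log(2) + 4*cos(3*a/2)/3


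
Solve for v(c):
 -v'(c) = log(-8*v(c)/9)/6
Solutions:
 6*Integral(1/(log(-_y) - 2*log(3) + 3*log(2)), (_y, v(c))) = C1 - c


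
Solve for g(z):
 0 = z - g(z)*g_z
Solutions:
 g(z) = -sqrt(C1 + z^2)
 g(z) = sqrt(C1 + z^2)


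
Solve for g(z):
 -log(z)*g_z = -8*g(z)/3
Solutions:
 g(z) = C1*exp(8*li(z)/3)


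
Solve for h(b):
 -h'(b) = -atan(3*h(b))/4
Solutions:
 Integral(1/atan(3*_y), (_y, h(b))) = C1 + b/4


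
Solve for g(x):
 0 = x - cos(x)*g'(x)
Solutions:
 g(x) = C1 + Integral(x/cos(x), x)


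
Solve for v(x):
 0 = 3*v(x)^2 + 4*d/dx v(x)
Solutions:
 v(x) = 4/(C1 + 3*x)


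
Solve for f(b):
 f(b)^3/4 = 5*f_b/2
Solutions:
 f(b) = -sqrt(5)*sqrt(-1/(C1 + b))
 f(b) = sqrt(5)*sqrt(-1/(C1 + b))


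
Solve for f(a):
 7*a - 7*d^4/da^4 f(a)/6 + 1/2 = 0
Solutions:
 f(a) = C1 + C2*a + C3*a^2 + C4*a^3 + a^5/20 + a^4/56


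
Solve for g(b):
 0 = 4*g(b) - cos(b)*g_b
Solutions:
 g(b) = C1*(sin(b)^2 + 2*sin(b) + 1)/(sin(b)^2 - 2*sin(b) + 1)


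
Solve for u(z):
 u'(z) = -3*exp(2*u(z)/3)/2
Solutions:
 u(z) = 3*log(-sqrt(-1/(C1 - 3*z))) + 3*log(3)/2
 u(z) = 3*log(-1/(C1 - 3*z))/2 + 3*log(3)/2


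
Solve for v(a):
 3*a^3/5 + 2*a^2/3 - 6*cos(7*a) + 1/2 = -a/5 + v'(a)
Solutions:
 v(a) = C1 + 3*a^4/20 + 2*a^3/9 + a^2/10 + a/2 - 6*sin(7*a)/7


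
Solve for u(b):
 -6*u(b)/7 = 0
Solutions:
 u(b) = 0


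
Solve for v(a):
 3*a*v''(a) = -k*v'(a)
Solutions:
 v(a) = C1 + a^(1 - re(k)/3)*(C2*sin(log(a)*Abs(im(k))/3) + C3*cos(log(a)*im(k)/3))


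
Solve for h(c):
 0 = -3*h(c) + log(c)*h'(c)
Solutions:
 h(c) = C1*exp(3*li(c))


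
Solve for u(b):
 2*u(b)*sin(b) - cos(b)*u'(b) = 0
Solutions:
 u(b) = C1/cos(b)^2


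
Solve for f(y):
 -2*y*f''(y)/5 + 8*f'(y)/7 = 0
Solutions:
 f(y) = C1 + C2*y^(27/7)


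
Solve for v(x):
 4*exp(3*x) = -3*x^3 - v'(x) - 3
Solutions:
 v(x) = C1 - 3*x^4/4 - 3*x - 4*exp(3*x)/3


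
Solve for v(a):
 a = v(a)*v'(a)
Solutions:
 v(a) = -sqrt(C1 + a^2)
 v(a) = sqrt(C1 + a^2)


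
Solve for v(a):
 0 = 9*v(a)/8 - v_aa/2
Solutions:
 v(a) = C1*exp(-3*a/2) + C2*exp(3*a/2)


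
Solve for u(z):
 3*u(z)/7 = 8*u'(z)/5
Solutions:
 u(z) = C1*exp(15*z/56)


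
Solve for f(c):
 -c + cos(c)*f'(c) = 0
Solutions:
 f(c) = C1 + Integral(c/cos(c), c)


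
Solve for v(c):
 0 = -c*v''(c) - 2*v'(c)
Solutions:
 v(c) = C1 + C2/c


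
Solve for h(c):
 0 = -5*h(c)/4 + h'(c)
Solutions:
 h(c) = C1*exp(5*c/4)


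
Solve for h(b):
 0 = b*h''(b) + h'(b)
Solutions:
 h(b) = C1 + C2*log(b)


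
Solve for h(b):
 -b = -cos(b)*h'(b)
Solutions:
 h(b) = C1 + Integral(b/cos(b), b)


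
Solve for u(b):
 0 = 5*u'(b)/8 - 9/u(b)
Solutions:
 u(b) = -sqrt(C1 + 720*b)/5
 u(b) = sqrt(C1 + 720*b)/5


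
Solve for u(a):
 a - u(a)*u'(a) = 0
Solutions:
 u(a) = -sqrt(C1 + a^2)
 u(a) = sqrt(C1 + a^2)


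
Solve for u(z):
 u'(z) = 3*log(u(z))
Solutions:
 li(u(z)) = C1 + 3*z


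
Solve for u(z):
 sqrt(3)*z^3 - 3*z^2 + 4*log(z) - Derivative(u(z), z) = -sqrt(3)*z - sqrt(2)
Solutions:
 u(z) = C1 + sqrt(3)*z^4/4 - z^3 + sqrt(3)*z^2/2 + 4*z*log(z) - 4*z + sqrt(2)*z


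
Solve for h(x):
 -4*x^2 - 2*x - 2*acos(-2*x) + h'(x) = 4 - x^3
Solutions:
 h(x) = C1 - x^4/4 + 4*x^3/3 + x^2 + 2*x*acos(-2*x) + 4*x + sqrt(1 - 4*x^2)


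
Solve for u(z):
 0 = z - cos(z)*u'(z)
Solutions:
 u(z) = C1 + Integral(z/cos(z), z)


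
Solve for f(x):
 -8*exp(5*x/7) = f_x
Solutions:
 f(x) = C1 - 56*exp(5*x/7)/5


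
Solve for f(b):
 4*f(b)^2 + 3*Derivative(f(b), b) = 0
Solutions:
 f(b) = 3/(C1 + 4*b)


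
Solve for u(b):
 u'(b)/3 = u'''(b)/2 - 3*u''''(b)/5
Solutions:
 u(b) = C1 + C2*exp(b*(5*5^(2/3)/(18*sqrt(274) + 299)^(1/3) + 10 + 5^(1/3)*(18*sqrt(274) + 299)^(1/3))/36)*sin(sqrt(3)*5^(1/3)*b*(-(18*sqrt(274) + 299)^(1/3) + 5*5^(1/3)/(18*sqrt(274) + 299)^(1/3))/36) + C3*exp(b*(5*5^(2/3)/(18*sqrt(274) + 299)^(1/3) + 10 + 5^(1/3)*(18*sqrt(274) + 299)^(1/3))/36)*cos(sqrt(3)*5^(1/3)*b*(-(18*sqrt(274) + 299)^(1/3) + 5*5^(1/3)/(18*sqrt(274) + 299)^(1/3))/36) + C4*exp(b*(-5^(1/3)*(18*sqrt(274) + 299)^(1/3) - 5*5^(2/3)/(18*sqrt(274) + 299)^(1/3) + 5)/18)


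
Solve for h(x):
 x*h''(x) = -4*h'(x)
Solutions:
 h(x) = C1 + C2/x^3


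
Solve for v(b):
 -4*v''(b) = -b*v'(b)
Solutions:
 v(b) = C1 + C2*erfi(sqrt(2)*b/4)


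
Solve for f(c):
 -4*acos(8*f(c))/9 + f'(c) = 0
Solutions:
 Integral(1/acos(8*_y), (_y, f(c))) = C1 + 4*c/9


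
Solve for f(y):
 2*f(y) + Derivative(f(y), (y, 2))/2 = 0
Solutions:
 f(y) = C1*sin(2*y) + C2*cos(2*y)


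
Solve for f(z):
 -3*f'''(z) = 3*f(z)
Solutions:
 f(z) = C3*exp(-z) + (C1*sin(sqrt(3)*z/2) + C2*cos(sqrt(3)*z/2))*exp(z/2)


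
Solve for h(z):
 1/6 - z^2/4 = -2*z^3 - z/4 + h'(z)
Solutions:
 h(z) = C1 + z^4/2 - z^3/12 + z^2/8 + z/6


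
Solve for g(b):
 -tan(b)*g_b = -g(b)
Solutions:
 g(b) = C1*sin(b)


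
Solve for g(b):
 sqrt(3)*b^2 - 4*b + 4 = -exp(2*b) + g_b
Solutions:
 g(b) = C1 + sqrt(3)*b^3/3 - 2*b^2 + 4*b + exp(2*b)/2


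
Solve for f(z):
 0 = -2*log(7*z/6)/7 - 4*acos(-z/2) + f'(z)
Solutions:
 f(z) = C1 + 2*z*log(z)/7 + 4*z*acos(-z/2) - 2*z*log(6)/7 - 2*z/7 + 2*z*log(7)/7 + 4*sqrt(4 - z^2)


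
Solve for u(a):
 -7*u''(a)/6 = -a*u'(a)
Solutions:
 u(a) = C1 + C2*erfi(sqrt(21)*a/7)


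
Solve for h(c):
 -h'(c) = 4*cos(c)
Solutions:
 h(c) = C1 - 4*sin(c)


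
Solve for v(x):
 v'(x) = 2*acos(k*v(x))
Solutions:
 Integral(1/acos(_y*k), (_y, v(x))) = C1 + 2*x


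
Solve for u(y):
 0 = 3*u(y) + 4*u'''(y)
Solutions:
 u(y) = C3*exp(-6^(1/3)*y/2) + (C1*sin(2^(1/3)*3^(5/6)*y/4) + C2*cos(2^(1/3)*3^(5/6)*y/4))*exp(6^(1/3)*y/4)


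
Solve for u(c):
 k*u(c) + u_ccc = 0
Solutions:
 u(c) = C1*exp(c*(-k)^(1/3)) + C2*exp(c*(-k)^(1/3)*(-1 + sqrt(3)*I)/2) + C3*exp(-c*(-k)^(1/3)*(1 + sqrt(3)*I)/2)


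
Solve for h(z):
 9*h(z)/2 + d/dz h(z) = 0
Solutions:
 h(z) = C1*exp(-9*z/2)


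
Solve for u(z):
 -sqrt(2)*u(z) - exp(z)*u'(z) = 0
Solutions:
 u(z) = C1*exp(sqrt(2)*exp(-z))


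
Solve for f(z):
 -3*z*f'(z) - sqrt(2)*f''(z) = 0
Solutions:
 f(z) = C1 + C2*erf(2^(1/4)*sqrt(3)*z/2)


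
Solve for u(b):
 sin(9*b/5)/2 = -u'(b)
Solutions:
 u(b) = C1 + 5*cos(9*b/5)/18


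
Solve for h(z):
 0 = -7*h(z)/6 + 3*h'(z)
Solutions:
 h(z) = C1*exp(7*z/18)


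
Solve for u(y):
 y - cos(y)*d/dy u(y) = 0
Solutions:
 u(y) = C1 + Integral(y/cos(y), y)


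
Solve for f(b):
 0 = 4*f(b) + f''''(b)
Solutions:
 f(b) = (C1*sin(b) + C2*cos(b))*exp(-b) + (C3*sin(b) + C4*cos(b))*exp(b)


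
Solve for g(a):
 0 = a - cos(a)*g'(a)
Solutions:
 g(a) = C1 + Integral(a/cos(a), a)


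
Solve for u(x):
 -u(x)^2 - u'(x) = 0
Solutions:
 u(x) = 1/(C1 + x)


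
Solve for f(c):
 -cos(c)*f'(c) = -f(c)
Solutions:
 f(c) = C1*sqrt(sin(c) + 1)/sqrt(sin(c) - 1)


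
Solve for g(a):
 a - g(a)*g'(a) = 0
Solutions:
 g(a) = -sqrt(C1 + a^2)
 g(a) = sqrt(C1 + a^2)


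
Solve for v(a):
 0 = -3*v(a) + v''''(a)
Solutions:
 v(a) = C1*exp(-3^(1/4)*a) + C2*exp(3^(1/4)*a) + C3*sin(3^(1/4)*a) + C4*cos(3^(1/4)*a)


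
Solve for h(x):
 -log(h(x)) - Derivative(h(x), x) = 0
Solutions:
 li(h(x)) = C1 - x


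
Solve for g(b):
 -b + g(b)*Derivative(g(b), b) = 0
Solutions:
 g(b) = -sqrt(C1 + b^2)
 g(b) = sqrt(C1 + b^2)


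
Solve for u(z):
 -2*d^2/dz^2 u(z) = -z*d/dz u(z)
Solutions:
 u(z) = C1 + C2*erfi(z/2)


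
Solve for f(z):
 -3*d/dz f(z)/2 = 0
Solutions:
 f(z) = C1


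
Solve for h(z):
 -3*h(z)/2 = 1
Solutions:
 h(z) = -2/3


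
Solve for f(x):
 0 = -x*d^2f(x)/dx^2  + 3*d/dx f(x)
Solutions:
 f(x) = C1 + C2*x^4


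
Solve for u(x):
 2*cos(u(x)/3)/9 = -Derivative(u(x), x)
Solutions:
 2*x/9 - 3*log(sin(u(x)/3) - 1)/2 + 3*log(sin(u(x)/3) + 1)/2 = C1


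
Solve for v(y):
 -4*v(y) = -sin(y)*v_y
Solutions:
 v(y) = C1*(cos(y)^2 - 2*cos(y) + 1)/(cos(y)^2 + 2*cos(y) + 1)


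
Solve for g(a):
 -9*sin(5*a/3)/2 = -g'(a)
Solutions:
 g(a) = C1 - 27*cos(5*a/3)/10


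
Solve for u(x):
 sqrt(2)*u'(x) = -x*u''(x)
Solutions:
 u(x) = C1 + C2*x^(1 - sqrt(2))


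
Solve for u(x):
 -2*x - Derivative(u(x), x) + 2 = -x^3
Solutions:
 u(x) = C1 + x^4/4 - x^2 + 2*x


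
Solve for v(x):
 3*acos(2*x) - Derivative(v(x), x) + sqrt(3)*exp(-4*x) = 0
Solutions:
 v(x) = C1 + 3*x*acos(2*x) - 3*sqrt(1 - 4*x^2)/2 - sqrt(3)*exp(-4*x)/4


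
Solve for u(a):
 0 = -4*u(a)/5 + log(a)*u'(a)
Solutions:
 u(a) = C1*exp(4*li(a)/5)


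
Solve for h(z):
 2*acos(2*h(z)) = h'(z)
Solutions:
 Integral(1/acos(2*_y), (_y, h(z))) = C1 + 2*z


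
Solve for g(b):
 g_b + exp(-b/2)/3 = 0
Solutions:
 g(b) = C1 + 2*exp(-b/2)/3


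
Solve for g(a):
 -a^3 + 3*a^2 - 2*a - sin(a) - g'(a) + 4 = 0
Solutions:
 g(a) = C1 - a^4/4 + a^3 - a^2 + 4*a + cos(a)


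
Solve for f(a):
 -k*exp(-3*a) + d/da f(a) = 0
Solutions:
 f(a) = C1 - k*exp(-3*a)/3


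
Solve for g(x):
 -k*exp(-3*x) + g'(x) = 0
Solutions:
 g(x) = C1 - k*exp(-3*x)/3


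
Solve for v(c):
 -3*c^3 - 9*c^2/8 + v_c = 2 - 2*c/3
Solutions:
 v(c) = C1 + 3*c^4/4 + 3*c^3/8 - c^2/3 + 2*c


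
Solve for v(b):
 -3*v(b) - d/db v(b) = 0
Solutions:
 v(b) = C1*exp(-3*b)


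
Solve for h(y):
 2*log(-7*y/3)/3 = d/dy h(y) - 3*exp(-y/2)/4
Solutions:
 h(y) = C1 + 2*y*log(-y)/3 + 2*y*(-log(3) - 1 + log(7))/3 - 3*exp(-y/2)/2


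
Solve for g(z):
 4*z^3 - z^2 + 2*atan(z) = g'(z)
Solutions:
 g(z) = C1 + z^4 - z^3/3 + 2*z*atan(z) - log(z^2 + 1)


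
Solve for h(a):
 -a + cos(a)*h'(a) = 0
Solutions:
 h(a) = C1 + Integral(a/cos(a), a)


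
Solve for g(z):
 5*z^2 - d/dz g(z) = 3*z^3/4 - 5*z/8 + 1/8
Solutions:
 g(z) = C1 - 3*z^4/16 + 5*z^3/3 + 5*z^2/16 - z/8


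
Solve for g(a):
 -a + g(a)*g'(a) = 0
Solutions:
 g(a) = -sqrt(C1 + a^2)
 g(a) = sqrt(C1 + a^2)


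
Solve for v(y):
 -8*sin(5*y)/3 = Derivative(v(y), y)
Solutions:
 v(y) = C1 + 8*cos(5*y)/15


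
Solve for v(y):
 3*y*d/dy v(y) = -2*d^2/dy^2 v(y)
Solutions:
 v(y) = C1 + C2*erf(sqrt(3)*y/2)


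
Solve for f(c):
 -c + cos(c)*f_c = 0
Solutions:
 f(c) = C1 + Integral(c/cos(c), c)


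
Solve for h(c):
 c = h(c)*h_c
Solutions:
 h(c) = -sqrt(C1 + c^2)
 h(c) = sqrt(C1 + c^2)


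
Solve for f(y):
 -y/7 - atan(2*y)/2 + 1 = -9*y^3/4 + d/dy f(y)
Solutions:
 f(y) = C1 + 9*y^4/16 - y^2/14 - y*atan(2*y)/2 + y + log(4*y^2 + 1)/8


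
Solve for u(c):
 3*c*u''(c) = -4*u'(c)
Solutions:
 u(c) = C1 + C2/c^(1/3)


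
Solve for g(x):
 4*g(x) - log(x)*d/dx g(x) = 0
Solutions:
 g(x) = C1*exp(4*li(x))


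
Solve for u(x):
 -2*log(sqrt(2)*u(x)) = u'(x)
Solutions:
 Integral(1/(2*log(_y) + log(2)), (_y, u(x))) = C1 - x


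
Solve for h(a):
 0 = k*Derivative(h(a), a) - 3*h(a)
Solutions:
 h(a) = C1*exp(3*a/k)


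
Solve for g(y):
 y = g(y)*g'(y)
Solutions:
 g(y) = -sqrt(C1 + y^2)
 g(y) = sqrt(C1 + y^2)


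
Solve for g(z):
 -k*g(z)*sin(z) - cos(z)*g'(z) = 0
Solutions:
 g(z) = C1*exp(k*log(cos(z)))


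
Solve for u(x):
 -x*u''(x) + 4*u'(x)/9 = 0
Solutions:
 u(x) = C1 + C2*x^(13/9)


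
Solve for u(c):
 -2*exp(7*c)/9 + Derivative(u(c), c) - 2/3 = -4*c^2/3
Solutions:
 u(c) = C1 - 4*c^3/9 + 2*c/3 + 2*exp(7*c)/63


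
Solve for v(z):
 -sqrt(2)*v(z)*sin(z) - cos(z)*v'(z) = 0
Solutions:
 v(z) = C1*cos(z)^(sqrt(2))


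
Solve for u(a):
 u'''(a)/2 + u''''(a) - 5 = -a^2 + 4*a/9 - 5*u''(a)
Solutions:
 u(a) = C1 + C2*a - a^4/60 + 29*a^3/1350 + 2401*a^2/4500 + (C3*sin(sqrt(79)*a/4) + C4*cos(sqrt(79)*a/4))*exp(-a/4)


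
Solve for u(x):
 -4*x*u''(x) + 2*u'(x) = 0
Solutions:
 u(x) = C1 + C2*x^(3/2)


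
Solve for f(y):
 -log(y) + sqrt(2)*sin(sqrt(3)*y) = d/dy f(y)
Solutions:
 f(y) = C1 - y*log(y) + y - sqrt(6)*cos(sqrt(3)*y)/3


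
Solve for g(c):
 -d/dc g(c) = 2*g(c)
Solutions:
 g(c) = C1*exp(-2*c)


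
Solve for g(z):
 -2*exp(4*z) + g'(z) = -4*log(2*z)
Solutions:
 g(z) = C1 - 4*z*log(z) + 4*z*(1 - log(2)) + exp(4*z)/2


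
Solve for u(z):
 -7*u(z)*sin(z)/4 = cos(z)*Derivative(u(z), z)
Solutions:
 u(z) = C1*cos(z)^(7/4)


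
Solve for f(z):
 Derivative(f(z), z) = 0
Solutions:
 f(z) = C1


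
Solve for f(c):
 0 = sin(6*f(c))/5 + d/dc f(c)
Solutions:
 c/5 + log(cos(6*f(c)) - 1)/12 - log(cos(6*f(c)) + 1)/12 = C1


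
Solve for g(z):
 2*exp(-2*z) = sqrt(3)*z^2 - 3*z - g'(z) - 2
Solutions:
 g(z) = C1 + sqrt(3)*z^3/3 - 3*z^2/2 - 2*z + exp(-2*z)


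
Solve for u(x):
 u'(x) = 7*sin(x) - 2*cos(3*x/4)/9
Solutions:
 u(x) = C1 - 8*sin(3*x/4)/27 - 7*cos(x)


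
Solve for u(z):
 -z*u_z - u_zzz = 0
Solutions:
 u(z) = C1 + Integral(C2*airyai(-z) + C3*airybi(-z), z)


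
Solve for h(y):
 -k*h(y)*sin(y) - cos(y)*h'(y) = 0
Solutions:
 h(y) = C1*exp(k*log(cos(y)))


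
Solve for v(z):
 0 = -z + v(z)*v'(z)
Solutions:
 v(z) = -sqrt(C1 + z^2)
 v(z) = sqrt(C1 + z^2)


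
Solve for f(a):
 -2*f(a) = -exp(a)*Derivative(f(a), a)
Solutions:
 f(a) = C1*exp(-2*exp(-a))


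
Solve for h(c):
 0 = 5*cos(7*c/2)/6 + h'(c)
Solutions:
 h(c) = C1 - 5*sin(7*c/2)/21


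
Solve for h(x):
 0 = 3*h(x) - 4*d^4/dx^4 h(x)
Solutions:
 h(x) = C1*exp(-sqrt(2)*3^(1/4)*x/2) + C2*exp(sqrt(2)*3^(1/4)*x/2) + C3*sin(sqrt(2)*3^(1/4)*x/2) + C4*cos(sqrt(2)*3^(1/4)*x/2)


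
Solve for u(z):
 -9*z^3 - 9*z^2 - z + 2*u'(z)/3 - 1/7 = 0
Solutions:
 u(z) = C1 + 27*z^4/8 + 9*z^3/2 + 3*z^2/4 + 3*z/14


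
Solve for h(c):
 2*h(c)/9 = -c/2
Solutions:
 h(c) = -9*c/4


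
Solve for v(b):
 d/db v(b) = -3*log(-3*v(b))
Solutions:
 Integral(1/(log(-_y) + log(3)), (_y, v(b)))/3 = C1 - b


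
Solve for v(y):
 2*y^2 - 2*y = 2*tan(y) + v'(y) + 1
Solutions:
 v(y) = C1 + 2*y^3/3 - y^2 - y + 2*log(cos(y))


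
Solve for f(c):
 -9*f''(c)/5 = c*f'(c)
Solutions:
 f(c) = C1 + C2*erf(sqrt(10)*c/6)


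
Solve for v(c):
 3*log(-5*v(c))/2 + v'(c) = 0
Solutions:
 2*Integral(1/(log(-_y) + log(5)), (_y, v(c)))/3 = C1 - c


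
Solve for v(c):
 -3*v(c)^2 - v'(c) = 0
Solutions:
 v(c) = 1/(C1 + 3*c)


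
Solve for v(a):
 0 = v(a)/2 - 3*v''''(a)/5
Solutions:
 v(a) = C1*exp(-5^(1/4)*6^(3/4)*a/6) + C2*exp(5^(1/4)*6^(3/4)*a/6) + C3*sin(5^(1/4)*6^(3/4)*a/6) + C4*cos(5^(1/4)*6^(3/4)*a/6)


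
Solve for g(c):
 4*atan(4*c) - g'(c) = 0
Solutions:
 g(c) = C1 + 4*c*atan(4*c) - log(16*c^2 + 1)/2


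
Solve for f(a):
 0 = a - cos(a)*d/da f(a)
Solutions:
 f(a) = C1 + Integral(a/cos(a), a)


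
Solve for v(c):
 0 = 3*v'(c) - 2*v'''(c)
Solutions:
 v(c) = C1 + C2*exp(-sqrt(6)*c/2) + C3*exp(sqrt(6)*c/2)


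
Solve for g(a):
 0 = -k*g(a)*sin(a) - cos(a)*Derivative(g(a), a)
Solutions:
 g(a) = C1*exp(k*log(cos(a)))


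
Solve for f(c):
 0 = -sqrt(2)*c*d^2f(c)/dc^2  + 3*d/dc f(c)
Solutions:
 f(c) = C1 + C2*c^(1 + 3*sqrt(2)/2)


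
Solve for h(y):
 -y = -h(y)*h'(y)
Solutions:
 h(y) = -sqrt(C1 + y^2)
 h(y) = sqrt(C1 + y^2)


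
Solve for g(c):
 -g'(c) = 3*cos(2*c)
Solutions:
 g(c) = C1 - 3*sin(2*c)/2


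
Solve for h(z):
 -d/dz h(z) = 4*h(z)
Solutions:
 h(z) = C1*exp(-4*z)


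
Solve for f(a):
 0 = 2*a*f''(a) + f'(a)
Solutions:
 f(a) = C1 + C2*sqrt(a)


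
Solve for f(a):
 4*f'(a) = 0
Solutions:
 f(a) = C1


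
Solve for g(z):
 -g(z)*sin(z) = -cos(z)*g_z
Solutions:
 g(z) = C1/cos(z)


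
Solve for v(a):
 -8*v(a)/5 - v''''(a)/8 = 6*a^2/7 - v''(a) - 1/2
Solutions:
 v(a) = C1*exp(-2*a*sqrt(1 - sqrt(5)/5)) + C2*exp(2*a*sqrt(1 - sqrt(5)/5)) + C3*exp(-2*a*sqrt(sqrt(5)/5 + 1)) + C4*exp(2*a*sqrt(sqrt(5)/5 + 1)) - 15*a^2/28 - 5/14


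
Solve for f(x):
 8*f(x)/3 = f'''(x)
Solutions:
 f(x) = C3*exp(2*3^(2/3)*x/3) + (C1*sin(3^(1/6)*x) + C2*cos(3^(1/6)*x))*exp(-3^(2/3)*x/3)


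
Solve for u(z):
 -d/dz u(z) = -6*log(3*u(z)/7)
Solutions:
 -Integral(1/(log(_y) - log(7) + log(3)), (_y, u(z)))/6 = C1 - z


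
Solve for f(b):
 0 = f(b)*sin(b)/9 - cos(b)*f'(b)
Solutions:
 f(b) = C1/cos(b)^(1/9)


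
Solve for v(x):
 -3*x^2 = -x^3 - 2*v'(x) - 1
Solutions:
 v(x) = C1 - x^4/8 + x^3/2 - x/2


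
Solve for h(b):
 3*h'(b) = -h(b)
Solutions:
 h(b) = C1*exp(-b/3)


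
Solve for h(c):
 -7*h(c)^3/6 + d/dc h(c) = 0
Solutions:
 h(c) = -sqrt(3)*sqrt(-1/(C1 + 7*c))
 h(c) = sqrt(3)*sqrt(-1/(C1 + 7*c))


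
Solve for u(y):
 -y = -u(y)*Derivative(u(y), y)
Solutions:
 u(y) = -sqrt(C1 + y^2)
 u(y) = sqrt(C1 + y^2)


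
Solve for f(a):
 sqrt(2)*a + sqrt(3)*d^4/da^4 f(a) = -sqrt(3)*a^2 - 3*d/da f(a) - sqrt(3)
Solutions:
 f(a) = C1 + C4*exp(-3^(1/6)*a) - sqrt(3)*a^3/9 - sqrt(2)*a^2/6 - sqrt(3)*a/3 + (C2*sin(3^(2/3)*a/2) + C3*cos(3^(2/3)*a/2))*exp(3^(1/6)*a/2)


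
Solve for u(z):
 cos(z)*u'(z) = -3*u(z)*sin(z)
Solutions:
 u(z) = C1*cos(z)^3


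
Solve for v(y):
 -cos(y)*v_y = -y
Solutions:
 v(y) = C1 + Integral(y/cos(y), y)


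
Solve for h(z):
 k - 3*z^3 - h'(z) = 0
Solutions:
 h(z) = C1 + k*z - 3*z^4/4


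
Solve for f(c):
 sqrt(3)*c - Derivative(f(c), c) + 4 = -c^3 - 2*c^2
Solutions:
 f(c) = C1 + c^4/4 + 2*c^3/3 + sqrt(3)*c^2/2 + 4*c


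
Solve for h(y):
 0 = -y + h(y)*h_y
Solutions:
 h(y) = -sqrt(C1 + y^2)
 h(y) = sqrt(C1 + y^2)


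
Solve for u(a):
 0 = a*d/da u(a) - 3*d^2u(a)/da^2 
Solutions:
 u(a) = C1 + C2*erfi(sqrt(6)*a/6)


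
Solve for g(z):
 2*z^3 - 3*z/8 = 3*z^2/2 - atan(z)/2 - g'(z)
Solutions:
 g(z) = C1 - z^4/2 + z^3/2 + 3*z^2/16 - z*atan(z)/2 + log(z^2 + 1)/4


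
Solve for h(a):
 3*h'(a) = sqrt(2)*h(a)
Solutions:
 h(a) = C1*exp(sqrt(2)*a/3)


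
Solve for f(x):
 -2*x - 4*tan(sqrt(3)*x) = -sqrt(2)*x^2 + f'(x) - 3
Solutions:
 f(x) = C1 + sqrt(2)*x^3/3 - x^2 + 3*x + 4*sqrt(3)*log(cos(sqrt(3)*x))/3


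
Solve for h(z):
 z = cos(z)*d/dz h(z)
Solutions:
 h(z) = C1 + Integral(z/cos(z), z)


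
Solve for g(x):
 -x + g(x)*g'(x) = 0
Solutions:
 g(x) = -sqrt(C1 + x^2)
 g(x) = sqrt(C1 + x^2)


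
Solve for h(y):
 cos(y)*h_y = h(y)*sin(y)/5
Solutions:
 h(y) = C1/cos(y)^(1/5)


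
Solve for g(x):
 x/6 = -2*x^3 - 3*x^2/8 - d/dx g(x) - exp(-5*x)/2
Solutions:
 g(x) = C1 - x^4/2 - x^3/8 - x^2/12 + exp(-5*x)/10


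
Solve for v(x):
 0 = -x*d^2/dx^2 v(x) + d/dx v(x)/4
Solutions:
 v(x) = C1 + C2*x^(5/4)


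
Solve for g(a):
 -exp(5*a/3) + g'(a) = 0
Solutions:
 g(a) = C1 + 3*exp(5*a/3)/5


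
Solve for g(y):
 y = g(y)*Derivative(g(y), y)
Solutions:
 g(y) = -sqrt(C1 + y^2)
 g(y) = sqrt(C1 + y^2)


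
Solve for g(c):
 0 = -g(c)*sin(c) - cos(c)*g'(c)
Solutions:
 g(c) = C1*cos(c)


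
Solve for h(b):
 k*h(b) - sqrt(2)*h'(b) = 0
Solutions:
 h(b) = C1*exp(sqrt(2)*b*k/2)


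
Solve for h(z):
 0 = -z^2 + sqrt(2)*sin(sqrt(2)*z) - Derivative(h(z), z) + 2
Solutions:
 h(z) = C1 - z^3/3 + 2*z - cos(sqrt(2)*z)


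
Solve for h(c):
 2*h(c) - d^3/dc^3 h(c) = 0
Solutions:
 h(c) = C3*exp(2^(1/3)*c) + (C1*sin(2^(1/3)*sqrt(3)*c/2) + C2*cos(2^(1/3)*sqrt(3)*c/2))*exp(-2^(1/3)*c/2)


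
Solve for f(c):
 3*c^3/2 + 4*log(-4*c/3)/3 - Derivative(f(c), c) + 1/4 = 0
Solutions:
 f(c) = C1 + 3*c^4/8 + 4*c*log(-c)/3 + c*(-16*log(3) - 13 + 32*log(2))/12


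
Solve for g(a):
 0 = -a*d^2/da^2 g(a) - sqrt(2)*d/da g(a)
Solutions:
 g(a) = C1 + C2*a^(1 - sqrt(2))


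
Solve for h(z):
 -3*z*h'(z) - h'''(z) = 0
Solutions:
 h(z) = C1 + Integral(C2*airyai(-3^(1/3)*z) + C3*airybi(-3^(1/3)*z), z)


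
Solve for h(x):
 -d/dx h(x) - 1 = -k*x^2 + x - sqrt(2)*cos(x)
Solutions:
 h(x) = C1 + k*x^3/3 - x^2/2 - x + sqrt(2)*sin(x)


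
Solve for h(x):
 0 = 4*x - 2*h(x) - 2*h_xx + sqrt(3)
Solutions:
 h(x) = C1*sin(x) + C2*cos(x) + 2*x + sqrt(3)/2


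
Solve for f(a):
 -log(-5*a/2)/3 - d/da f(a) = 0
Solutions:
 f(a) = C1 - a*log(-a)/3 + a*(-log(5) + log(2) + 1)/3


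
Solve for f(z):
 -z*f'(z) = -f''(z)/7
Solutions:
 f(z) = C1 + C2*erfi(sqrt(14)*z/2)


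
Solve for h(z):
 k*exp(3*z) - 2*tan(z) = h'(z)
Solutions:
 h(z) = C1 + k*exp(3*z)/3 + 2*log(cos(z))


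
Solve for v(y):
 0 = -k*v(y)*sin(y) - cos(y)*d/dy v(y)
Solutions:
 v(y) = C1*exp(k*log(cos(y)))


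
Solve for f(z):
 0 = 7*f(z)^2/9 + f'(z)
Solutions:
 f(z) = 9/(C1 + 7*z)


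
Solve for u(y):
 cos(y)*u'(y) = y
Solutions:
 u(y) = C1 + Integral(y/cos(y), y)


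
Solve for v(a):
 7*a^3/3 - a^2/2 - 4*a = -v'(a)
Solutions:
 v(a) = C1 - 7*a^4/12 + a^3/6 + 2*a^2


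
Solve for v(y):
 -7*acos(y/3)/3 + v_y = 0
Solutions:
 v(y) = C1 + 7*y*acos(y/3)/3 - 7*sqrt(9 - y^2)/3


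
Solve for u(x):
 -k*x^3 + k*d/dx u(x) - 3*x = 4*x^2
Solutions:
 u(x) = C1 + x^4/4 + 4*x^3/(3*k) + 3*x^2/(2*k)


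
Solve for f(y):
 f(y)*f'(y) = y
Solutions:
 f(y) = -sqrt(C1 + y^2)
 f(y) = sqrt(C1 + y^2)


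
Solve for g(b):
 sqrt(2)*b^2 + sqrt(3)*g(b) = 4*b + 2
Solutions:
 g(b) = -sqrt(6)*b^2/3 + 4*sqrt(3)*b/3 + 2*sqrt(3)/3


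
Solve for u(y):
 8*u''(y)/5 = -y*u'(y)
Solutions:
 u(y) = C1 + C2*erf(sqrt(5)*y/4)


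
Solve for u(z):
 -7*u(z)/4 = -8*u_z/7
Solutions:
 u(z) = C1*exp(49*z/32)


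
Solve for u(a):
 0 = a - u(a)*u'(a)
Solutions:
 u(a) = -sqrt(C1 + a^2)
 u(a) = sqrt(C1 + a^2)


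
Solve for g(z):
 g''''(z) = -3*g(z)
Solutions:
 g(z) = (C1*sin(sqrt(2)*3^(1/4)*z/2) + C2*cos(sqrt(2)*3^(1/4)*z/2))*exp(-sqrt(2)*3^(1/4)*z/2) + (C3*sin(sqrt(2)*3^(1/4)*z/2) + C4*cos(sqrt(2)*3^(1/4)*z/2))*exp(sqrt(2)*3^(1/4)*z/2)


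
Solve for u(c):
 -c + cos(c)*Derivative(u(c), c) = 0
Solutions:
 u(c) = C1 + Integral(c/cos(c), c)


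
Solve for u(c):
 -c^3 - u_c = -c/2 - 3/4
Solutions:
 u(c) = C1 - c^4/4 + c^2/4 + 3*c/4


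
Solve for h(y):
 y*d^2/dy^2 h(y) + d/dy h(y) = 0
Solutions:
 h(y) = C1 + C2*log(y)


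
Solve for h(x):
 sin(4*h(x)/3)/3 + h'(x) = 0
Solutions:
 x/3 + 3*log(cos(4*h(x)/3) - 1)/8 - 3*log(cos(4*h(x)/3) + 1)/8 = C1


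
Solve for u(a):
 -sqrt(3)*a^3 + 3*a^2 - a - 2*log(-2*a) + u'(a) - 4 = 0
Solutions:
 u(a) = C1 + sqrt(3)*a^4/4 - a^3 + a^2/2 + 2*a*log(-a) + 2*a*(log(2) + 1)


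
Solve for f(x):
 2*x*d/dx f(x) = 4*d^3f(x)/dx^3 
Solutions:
 f(x) = C1 + Integral(C2*airyai(2^(2/3)*x/2) + C3*airybi(2^(2/3)*x/2), x)


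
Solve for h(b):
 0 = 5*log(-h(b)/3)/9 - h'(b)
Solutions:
 -9*Integral(1/(log(-_y) - log(3)), (_y, h(b)))/5 = C1 - b


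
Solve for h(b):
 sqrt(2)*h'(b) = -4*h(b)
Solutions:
 h(b) = C1*exp(-2*sqrt(2)*b)


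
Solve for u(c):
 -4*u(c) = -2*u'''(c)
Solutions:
 u(c) = C3*exp(2^(1/3)*c) + (C1*sin(2^(1/3)*sqrt(3)*c/2) + C2*cos(2^(1/3)*sqrt(3)*c/2))*exp(-2^(1/3)*c/2)


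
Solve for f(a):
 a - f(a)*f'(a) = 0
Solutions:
 f(a) = -sqrt(C1 + a^2)
 f(a) = sqrt(C1 + a^2)


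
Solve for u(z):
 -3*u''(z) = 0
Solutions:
 u(z) = C1 + C2*z


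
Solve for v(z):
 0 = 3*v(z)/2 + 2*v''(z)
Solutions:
 v(z) = C1*sin(sqrt(3)*z/2) + C2*cos(sqrt(3)*z/2)


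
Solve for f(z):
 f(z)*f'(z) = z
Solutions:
 f(z) = -sqrt(C1 + z^2)
 f(z) = sqrt(C1 + z^2)


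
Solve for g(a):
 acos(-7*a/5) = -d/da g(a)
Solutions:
 g(a) = C1 - a*acos(-7*a/5) - sqrt(25 - 49*a^2)/7


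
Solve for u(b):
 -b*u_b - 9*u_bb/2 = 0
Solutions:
 u(b) = C1 + C2*erf(b/3)


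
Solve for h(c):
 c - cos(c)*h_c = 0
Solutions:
 h(c) = C1 + Integral(c/cos(c), c)


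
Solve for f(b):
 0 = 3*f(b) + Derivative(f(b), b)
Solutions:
 f(b) = C1*exp(-3*b)


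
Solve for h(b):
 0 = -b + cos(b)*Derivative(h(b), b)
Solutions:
 h(b) = C1 + Integral(b/cos(b), b)


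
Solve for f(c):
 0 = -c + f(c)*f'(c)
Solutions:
 f(c) = -sqrt(C1 + c^2)
 f(c) = sqrt(C1 + c^2)


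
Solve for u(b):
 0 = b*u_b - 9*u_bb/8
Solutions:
 u(b) = C1 + C2*erfi(2*b/3)


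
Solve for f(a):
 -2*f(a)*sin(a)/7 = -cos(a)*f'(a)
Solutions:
 f(a) = C1/cos(a)^(2/7)


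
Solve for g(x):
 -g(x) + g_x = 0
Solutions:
 g(x) = C1*exp(x)


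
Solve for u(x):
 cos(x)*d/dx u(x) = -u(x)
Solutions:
 u(x) = C1*sqrt(sin(x) - 1)/sqrt(sin(x) + 1)


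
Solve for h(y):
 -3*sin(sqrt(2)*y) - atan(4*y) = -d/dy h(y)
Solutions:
 h(y) = C1 + y*atan(4*y) - log(16*y^2 + 1)/8 - 3*sqrt(2)*cos(sqrt(2)*y)/2


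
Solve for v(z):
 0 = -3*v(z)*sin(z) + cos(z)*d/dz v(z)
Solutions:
 v(z) = C1/cos(z)^3


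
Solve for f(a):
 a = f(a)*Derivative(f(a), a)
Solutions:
 f(a) = -sqrt(C1 + a^2)
 f(a) = sqrt(C1 + a^2)


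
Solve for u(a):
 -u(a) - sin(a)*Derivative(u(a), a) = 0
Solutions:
 u(a) = C1*sqrt(cos(a) + 1)/sqrt(cos(a) - 1)


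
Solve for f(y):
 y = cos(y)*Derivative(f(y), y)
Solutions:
 f(y) = C1 + Integral(y/cos(y), y)


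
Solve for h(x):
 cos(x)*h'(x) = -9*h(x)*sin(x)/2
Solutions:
 h(x) = C1*cos(x)^(9/2)


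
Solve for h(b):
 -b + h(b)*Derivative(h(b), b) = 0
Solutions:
 h(b) = -sqrt(C1 + b^2)
 h(b) = sqrt(C1 + b^2)


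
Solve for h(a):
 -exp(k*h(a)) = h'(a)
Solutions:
 h(a) = Piecewise((log(1/(C1*k + a*k))/k, Ne(k, 0)), (nan, True))
 h(a) = Piecewise((C1 - a, Eq(k, 0)), (nan, True))


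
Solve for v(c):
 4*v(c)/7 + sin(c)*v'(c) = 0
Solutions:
 v(c) = C1*(cos(c) + 1)^(2/7)/(cos(c) - 1)^(2/7)


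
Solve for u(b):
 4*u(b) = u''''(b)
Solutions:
 u(b) = C1*exp(-sqrt(2)*b) + C2*exp(sqrt(2)*b) + C3*sin(sqrt(2)*b) + C4*cos(sqrt(2)*b)


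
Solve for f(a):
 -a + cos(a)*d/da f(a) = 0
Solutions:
 f(a) = C1 + Integral(a/cos(a), a)


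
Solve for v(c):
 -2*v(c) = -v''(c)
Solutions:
 v(c) = C1*exp(-sqrt(2)*c) + C2*exp(sqrt(2)*c)


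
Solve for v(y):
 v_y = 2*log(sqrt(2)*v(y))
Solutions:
 -Integral(1/(2*log(_y) + log(2)), (_y, v(y))) = C1 - y


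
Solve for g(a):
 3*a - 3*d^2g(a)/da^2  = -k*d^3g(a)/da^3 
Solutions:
 g(a) = C1 + C2*a + C3*exp(3*a/k) + a^3/6 + a^2*k/6


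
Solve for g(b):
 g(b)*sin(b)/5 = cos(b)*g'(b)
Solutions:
 g(b) = C1/cos(b)^(1/5)


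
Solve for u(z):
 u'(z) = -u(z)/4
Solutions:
 u(z) = C1*exp(-z/4)


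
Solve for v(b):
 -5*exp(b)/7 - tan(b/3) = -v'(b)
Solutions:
 v(b) = C1 + 5*exp(b)/7 - 3*log(cos(b/3))


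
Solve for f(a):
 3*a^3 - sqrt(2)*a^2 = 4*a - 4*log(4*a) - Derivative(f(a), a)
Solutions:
 f(a) = C1 - 3*a^4/4 + sqrt(2)*a^3/3 + 2*a^2 - 4*a*log(a) - a*log(256) + 4*a


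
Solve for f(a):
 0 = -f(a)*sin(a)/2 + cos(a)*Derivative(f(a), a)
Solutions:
 f(a) = C1/sqrt(cos(a))


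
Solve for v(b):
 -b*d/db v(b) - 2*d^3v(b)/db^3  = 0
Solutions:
 v(b) = C1 + Integral(C2*airyai(-2^(2/3)*b/2) + C3*airybi(-2^(2/3)*b/2), b)


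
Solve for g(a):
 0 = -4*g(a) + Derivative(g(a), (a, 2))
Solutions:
 g(a) = C1*exp(-2*a) + C2*exp(2*a)


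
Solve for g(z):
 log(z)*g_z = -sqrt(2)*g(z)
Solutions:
 g(z) = C1*exp(-sqrt(2)*li(z))


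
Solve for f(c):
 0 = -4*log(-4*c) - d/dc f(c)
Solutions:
 f(c) = C1 - 4*c*log(-c) + 4*c*(1 - 2*log(2))


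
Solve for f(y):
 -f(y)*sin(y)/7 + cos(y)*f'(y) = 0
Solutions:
 f(y) = C1/cos(y)^(1/7)


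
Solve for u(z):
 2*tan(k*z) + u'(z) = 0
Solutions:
 u(z) = C1 - 2*Piecewise((-log(cos(k*z))/k, Ne(k, 0)), (0, True))


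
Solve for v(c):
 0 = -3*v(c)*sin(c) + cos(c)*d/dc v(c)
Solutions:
 v(c) = C1/cos(c)^3


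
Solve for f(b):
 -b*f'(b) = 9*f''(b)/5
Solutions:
 f(b) = C1 + C2*erf(sqrt(10)*b/6)


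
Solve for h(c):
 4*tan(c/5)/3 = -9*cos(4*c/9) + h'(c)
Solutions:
 h(c) = C1 - 20*log(cos(c/5))/3 + 81*sin(4*c/9)/4


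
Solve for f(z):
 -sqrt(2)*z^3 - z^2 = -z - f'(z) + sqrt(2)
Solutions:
 f(z) = C1 + sqrt(2)*z^4/4 + z^3/3 - z^2/2 + sqrt(2)*z


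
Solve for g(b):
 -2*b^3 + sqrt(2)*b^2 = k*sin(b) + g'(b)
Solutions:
 g(b) = C1 - b^4/2 + sqrt(2)*b^3/3 + k*cos(b)


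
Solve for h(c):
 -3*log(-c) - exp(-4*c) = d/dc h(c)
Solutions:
 h(c) = C1 - 3*c*log(-c) + 3*c + exp(-4*c)/4


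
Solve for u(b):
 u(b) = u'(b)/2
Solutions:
 u(b) = C1*exp(2*b)


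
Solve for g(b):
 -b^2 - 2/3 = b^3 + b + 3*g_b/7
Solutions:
 g(b) = C1 - 7*b^4/12 - 7*b^3/9 - 7*b^2/6 - 14*b/9


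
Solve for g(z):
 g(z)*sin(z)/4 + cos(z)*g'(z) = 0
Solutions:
 g(z) = C1*cos(z)^(1/4)


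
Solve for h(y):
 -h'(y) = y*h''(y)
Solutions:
 h(y) = C1 + C2*log(y)


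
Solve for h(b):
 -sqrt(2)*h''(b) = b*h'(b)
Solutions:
 h(b) = C1 + C2*erf(2^(1/4)*b/2)


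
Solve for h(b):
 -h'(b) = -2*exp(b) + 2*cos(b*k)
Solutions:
 h(b) = C1 + 2*exp(b) - 2*sin(b*k)/k


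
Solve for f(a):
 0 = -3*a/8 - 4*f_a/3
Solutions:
 f(a) = C1 - 9*a^2/64


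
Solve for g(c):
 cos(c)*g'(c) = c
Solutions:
 g(c) = C1 + Integral(c/cos(c), c)


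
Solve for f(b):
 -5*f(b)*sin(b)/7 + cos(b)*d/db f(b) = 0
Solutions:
 f(b) = C1/cos(b)^(5/7)


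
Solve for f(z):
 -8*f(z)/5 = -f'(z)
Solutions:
 f(z) = C1*exp(8*z/5)


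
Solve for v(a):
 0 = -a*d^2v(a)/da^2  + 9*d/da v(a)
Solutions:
 v(a) = C1 + C2*a^10


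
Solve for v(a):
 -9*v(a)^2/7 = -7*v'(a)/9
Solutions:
 v(a) = -49/(C1 + 81*a)


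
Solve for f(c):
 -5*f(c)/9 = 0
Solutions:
 f(c) = 0


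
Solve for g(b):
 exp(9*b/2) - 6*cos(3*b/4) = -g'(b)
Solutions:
 g(b) = C1 - 2*exp(9*b/2)/9 + 8*sin(3*b/4)


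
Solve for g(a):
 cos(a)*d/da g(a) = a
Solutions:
 g(a) = C1 + Integral(a/cos(a), a)


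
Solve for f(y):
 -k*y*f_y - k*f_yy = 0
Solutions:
 f(y) = C1 + C2*erf(sqrt(2)*y/2)


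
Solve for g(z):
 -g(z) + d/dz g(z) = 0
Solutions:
 g(z) = C1*exp(z)


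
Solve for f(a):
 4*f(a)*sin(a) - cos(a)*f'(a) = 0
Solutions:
 f(a) = C1/cos(a)^4


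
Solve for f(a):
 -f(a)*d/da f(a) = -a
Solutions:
 f(a) = -sqrt(C1 + a^2)
 f(a) = sqrt(C1 + a^2)
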